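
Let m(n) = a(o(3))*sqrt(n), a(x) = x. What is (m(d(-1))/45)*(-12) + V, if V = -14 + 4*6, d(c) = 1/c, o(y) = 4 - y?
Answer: 10 - 4*I/15 ≈ 10.0 - 0.26667*I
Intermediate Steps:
m(n) = sqrt(n) (m(n) = (4 - 1*3)*sqrt(n) = (4 - 3)*sqrt(n) = 1*sqrt(n) = sqrt(n))
V = 10 (V = -14 + 24 = 10)
(m(d(-1))/45)*(-12) + V = (sqrt(1/(-1))/45)*(-12) + 10 = (sqrt(-1)*(1/45))*(-12) + 10 = (I*(1/45))*(-12) + 10 = (I/45)*(-12) + 10 = -4*I/15 + 10 = 10 - 4*I/15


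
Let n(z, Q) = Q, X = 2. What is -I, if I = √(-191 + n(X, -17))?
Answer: -4*I*√13 ≈ -14.422*I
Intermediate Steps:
I = 4*I*√13 (I = √(-191 - 17) = √(-208) = 4*I*√13 ≈ 14.422*I)
-I = -4*I*√13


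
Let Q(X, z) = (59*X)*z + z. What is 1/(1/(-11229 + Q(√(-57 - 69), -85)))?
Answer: -11314 - 15045*I*√14 ≈ -11314.0 - 56293.0*I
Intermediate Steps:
Q(X, z) = z + 59*X*z (Q(X, z) = 59*X*z + z = z + 59*X*z)
1/(1/(-11229 + Q(√(-57 - 69), -85))) = 1/(1/(-11229 - 85*(1 + 59*√(-57 - 69)))) = 1/(1/(-11229 - 85*(1 + 59*√(-126)))) = 1/(1/(-11229 - 85*(1 + 59*(3*I*√14)))) = 1/(1/(-11229 - 85*(1 + 177*I*√14))) = 1/(1/(-11229 + (-85 - 15045*I*√14))) = 1/(1/(-11314 - 15045*I*√14)) = -11314 - 15045*I*√14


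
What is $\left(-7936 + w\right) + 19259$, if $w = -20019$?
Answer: $-8696$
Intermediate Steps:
$\left(-7936 + w\right) + 19259 = \left(-7936 - 20019\right) + 19259 = -27955 + 19259 = -8696$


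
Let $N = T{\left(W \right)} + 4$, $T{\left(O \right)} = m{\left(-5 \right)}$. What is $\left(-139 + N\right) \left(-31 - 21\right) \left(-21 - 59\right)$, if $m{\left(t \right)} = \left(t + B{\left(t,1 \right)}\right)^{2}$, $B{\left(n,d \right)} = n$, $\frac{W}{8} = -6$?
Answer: $-145600$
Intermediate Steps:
$W = -48$ ($W = 8 \left(-6\right) = -48$)
$m{\left(t \right)} = 4 t^{2}$ ($m{\left(t \right)} = \left(t + t\right)^{2} = \left(2 t\right)^{2} = 4 t^{2}$)
$T{\left(O \right)} = 100$ ($T{\left(O \right)} = 4 \left(-5\right)^{2} = 4 \cdot 25 = 100$)
$N = 104$ ($N = 100 + 4 = 104$)
$\left(-139 + N\right) \left(-31 - 21\right) \left(-21 - 59\right) = \left(-139 + 104\right) \left(-31 - 21\right) \left(-21 - 59\right) = - 35 \left(\left(-52\right) \left(-80\right)\right) = \left(-35\right) 4160 = -145600$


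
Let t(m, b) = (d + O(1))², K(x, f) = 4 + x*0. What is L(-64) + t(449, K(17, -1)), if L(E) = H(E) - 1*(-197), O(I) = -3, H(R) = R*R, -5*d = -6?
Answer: 107406/25 ≈ 4296.2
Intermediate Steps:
d = 6/5 (d = -⅕*(-6) = 6/5 ≈ 1.2000)
H(R) = R²
K(x, f) = 4 (K(x, f) = 4 + 0 = 4)
t(m, b) = 81/25 (t(m, b) = (6/5 - 3)² = (-9/5)² = 81/25)
L(E) = 197 + E² (L(E) = E² - 1*(-197) = E² + 197 = 197 + E²)
L(-64) + t(449, K(17, -1)) = (197 + (-64)²) + 81/25 = (197 + 4096) + 81/25 = 4293 + 81/25 = 107406/25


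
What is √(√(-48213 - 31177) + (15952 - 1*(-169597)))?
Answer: √(185549 + I*√79390) ≈ 430.75 + 0.327*I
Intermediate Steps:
√(√(-48213 - 31177) + (15952 - 1*(-169597))) = √(√(-79390) + (15952 + 169597)) = √(I*√79390 + 185549) = √(185549 + I*√79390)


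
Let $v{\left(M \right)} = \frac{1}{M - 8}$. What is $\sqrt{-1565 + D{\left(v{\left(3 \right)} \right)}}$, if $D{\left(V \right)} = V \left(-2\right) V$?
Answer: $\frac{i \sqrt{39127}}{5} \approx 39.561 i$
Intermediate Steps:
$v{\left(M \right)} = \frac{1}{-8 + M}$
$D{\left(V \right)} = - 2 V^{2}$ ($D{\left(V \right)} = - 2 V V = - 2 V^{2}$)
$\sqrt{-1565 + D{\left(v{\left(3 \right)} \right)}} = \sqrt{-1565 - 2 \left(\frac{1}{-8 + 3}\right)^{2}} = \sqrt{-1565 - 2 \left(\frac{1}{-5}\right)^{2}} = \sqrt{-1565 - 2 \left(- \frac{1}{5}\right)^{2}} = \sqrt{-1565 - \frac{2}{25}} = \sqrt{- \frac{39127}{25}} = \frac{i \sqrt{39127}}{5}$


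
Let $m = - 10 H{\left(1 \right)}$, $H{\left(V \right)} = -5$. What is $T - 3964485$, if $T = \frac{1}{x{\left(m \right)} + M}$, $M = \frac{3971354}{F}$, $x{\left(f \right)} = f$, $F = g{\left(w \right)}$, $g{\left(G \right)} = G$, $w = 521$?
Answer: $- \frac{15847648196419}{3997404} \approx -3.9645 \cdot 10^{6}$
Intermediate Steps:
$m = 50$ ($m = \left(-10\right) \left(-5\right) = 50$)
$F = 521$
$M = \frac{3971354}{521} \approx 7622.6$
$T = \frac{521}{3997404}$ ($T = \frac{1}{50 + \frac{3971354}{521}} = \frac{1}{\frac{3997404}{521}} = \frac{521}{3997404} \approx 0.00013033$)
$T - 3964485 = \frac{521}{3997404} - 3964485 = - \frac{15847648196419}{3997404}$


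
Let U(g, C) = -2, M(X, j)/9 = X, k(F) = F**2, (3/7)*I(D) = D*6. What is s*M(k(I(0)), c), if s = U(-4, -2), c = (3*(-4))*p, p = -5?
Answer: 0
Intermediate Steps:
I(D) = 14*D (I(D) = 7*(D*6)/3 = 7*(6*D)/3 = 14*D)
c = 60 (c = (3*(-4))*(-5) = -12*(-5) = 60)
M(X, j) = 9*X
s = -2
s*M(k(I(0)), c) = -18*(14*0)**2 = -18*0**2 = -18*0 = -2*0 = 0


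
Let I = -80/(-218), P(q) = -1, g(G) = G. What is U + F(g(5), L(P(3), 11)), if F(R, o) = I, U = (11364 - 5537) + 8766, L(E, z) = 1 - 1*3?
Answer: 1590677/109 ≈ 14593.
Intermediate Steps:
L(E, z) = -2 (L(E, z) = 1 - 3 = -2)
U = 14593 (U = 5827 + 8766 = 14593)
I = 40/109 (I = -80*(-1/218) = 40/109 ≈ 0.36697)
F(R, o) = 40/109
U + F(g(5), L(P(3), 11)) = 14593 + 40/109 = 1590677/109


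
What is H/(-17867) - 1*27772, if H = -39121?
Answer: -496163203/17867 ≈ -27770.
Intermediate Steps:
H/(-17867) - 1*27772 = -39121/(-17867) - 1*27772 = -39121*(-1/17867) - 27772 = 39121/17867 - 27772 = -496163203/17867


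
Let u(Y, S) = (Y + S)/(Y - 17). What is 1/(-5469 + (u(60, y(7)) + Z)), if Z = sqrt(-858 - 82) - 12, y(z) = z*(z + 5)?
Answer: -10128177/55480358581 - 3698*I*sqrt(235)/55480358581 ≈ -0.00018255 - 1.0218e-6*I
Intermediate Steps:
y(z) = z*(5 + z)
u(Y, S) = (S + Y)/(-17 + Y)
Z = -12 + 2*I*sqrt(235) (Z = sqrt(-940) - 12 = 2*I*sqrt(235) - 12 = -12 + 2*I*sqrt(235) ≈ -12.0 + 30.659*I)
1/(-5469 + (u(60, y(7)) + Z)) = 1/(-5469 + ((7*(5 + 7) + 60)/(-17 + 60) + (-12 + 2*I*sqrt(235)))) = 1/(-5469 + ((7*12 + 60)/43 + (-12 + 2*I*sqrt(235)))) = 1/(-5469 + ((84 + 60)/43 + (-12 + 2*I*sqrt(235)))) = 1/(-5469 + ((1/43)*144 + (-12 + 2*I*sqrt(235)))) = 1/(-5469 + (144/43 + (-12 + 2*I*sqrt(235)))) = 1/(-5469 + (-372/43 + 2*I*sqrt(235))) = 1/(-235539/43 + 2*I*sqrt(235))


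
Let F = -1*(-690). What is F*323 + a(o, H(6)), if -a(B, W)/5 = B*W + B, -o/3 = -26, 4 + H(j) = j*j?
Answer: 210000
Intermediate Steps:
H(j) = -4 + j² (H(j) = -4 + j*j = -4 + j²)
o = 78 (o = -3*(-26) = 78)
a(B, W) = -5*B - 5*B*W (a(B, W) = -5*(B*W + B) = -5*(B + B*W) = -5*B - 5*B*W)
F = 690
F*323 + a(o, H(6)) = 690*323 - 5*78*(1 + (-4 + 6²)) = 222870 - 5*78*(1 + (-4 + 36)) = 222870 - 5*78*(1 + 32) = 222870 - 5*78*33 = 222870 - 12870 = 210000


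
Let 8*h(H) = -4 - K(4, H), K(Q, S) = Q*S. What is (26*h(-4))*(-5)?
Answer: -195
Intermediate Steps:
h(H) = -1/2 - H/2 (h(H) = (-4 - 4*H)/8 = -1/2 - H/2)
(26*h(-4))*(-5) = (26*(-1/2 - 1/2*(-4)))*(-5) = (26*(-1/2 + 2))*(-5) = (26*(3/2))*(-5) = 39*(-5) = -195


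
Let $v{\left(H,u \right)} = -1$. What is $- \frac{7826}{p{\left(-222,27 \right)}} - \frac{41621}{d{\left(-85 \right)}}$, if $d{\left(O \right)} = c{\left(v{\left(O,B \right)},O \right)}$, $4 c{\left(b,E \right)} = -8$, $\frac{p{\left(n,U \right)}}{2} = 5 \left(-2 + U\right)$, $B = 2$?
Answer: $\frac{5194799}{250} \approx 20779.0$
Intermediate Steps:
$p{\left(n,U \right)} = -20 + 10 U$ ($p{\left(n,U \right)} = 2 \cdot 5 \left(-2 + U\right) = 2 \left(-10 + 5 U\right) = -20 + 10 U$)
$c{\left(b,E \right)} = -2$ ($c{\left(b,E \right)} = \frac{1}{4} \left(-8\right) = -2$)
$d{\left(O \right)} = -2$
$- \frac{7826}{p{\left(-222,27 \right)}} - \frac{41621}{d{\left(-85 \right)}} = - \frac{7826}{-20 + 10 \cdot 27} - \frac{41621}{-2} = - \frac{7826}{-20 + 270} - - \frac{41621}{2} = - \frac{7826}{250} + \frac{41621}{2} = \left(-7826\right) \frac{1}{250} + \frac{41621}{2} = - \frac{3913}{125} + \frac{41621}{2} = \frac{5194799}{250}$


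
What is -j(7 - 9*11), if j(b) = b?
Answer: 92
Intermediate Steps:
-j(7 - 9*11) = -(7 - 9*11) = -(7 - 99) = -1*(-92) = 92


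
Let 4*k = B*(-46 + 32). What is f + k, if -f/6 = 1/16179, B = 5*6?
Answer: -566267/5393 ≈ -105.00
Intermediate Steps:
B = 30
k = -105 (k = (30*(-46 + 32))/4 = (30*(-14))/4 = (¼)*(-420) = -105)
f = -2/5393 (f = -6/16179 = -6*1/16179 = -2/5393 ≈ -0.00037085)
f + k = -2/5393 - 105 = -566267/5393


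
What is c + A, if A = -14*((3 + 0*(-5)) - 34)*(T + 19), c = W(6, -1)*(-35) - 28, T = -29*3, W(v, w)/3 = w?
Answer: -29435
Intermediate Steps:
W(v, w) = 3*w
T = -87
c = 77 (c = (3*(-1))*(-35) - 28 = -3*(-35) - 28 = 105 - 28 = 77)
A = -29512 (A = -14*((3 + 0*(-5)) - 34)*(-87 + 19) = -14*((3 + 0) - 34)*(-68) = -14*(3 - 34)*(-68) = -(-434)*(-68) = -14*2108 = -29512)
c + A = 77 - 29512 = -29435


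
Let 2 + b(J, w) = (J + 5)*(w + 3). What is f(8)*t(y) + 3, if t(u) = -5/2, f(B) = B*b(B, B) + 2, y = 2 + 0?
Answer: -2822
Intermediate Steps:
b(J, w) = -2 + (3 + w)*(5 + J) (b(J, w) = -2 + (J + 5)*(w + 3) = -2 + (5 + J)*(3 + w) = -2 + (3 + w)*(5 + J))
y = 2
f(B) = 2 + B*(13 + B² + 8*B) (f(B) = B*(13 + 3*B + 5*B + B*B) + 2 = B*(13 + 3*B + 5*B + B²) + 2 = B*(13 + B² + 8*B) + 2 = 2 + B*(13 + B² + 8*B))
t(u) = -5/2 (t(u) = -5*½ = -5/2)
f(8)*t(y) + 3 = (2 + 8*(13 + 8² + 8*8))*(-5/2) + 3 = (2 + 8*(13 + 64 + 64))*(-5/2) + 3 = (2 + 8*141)*(-5/2) + 3 = (2 + 1128)*(-5/2) + 3 = 1130*(-5/2) + 3 = -2825 + 3 = -2822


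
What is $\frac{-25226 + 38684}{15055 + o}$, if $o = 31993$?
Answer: $\frac{6729}{23524} \approx 0.28605$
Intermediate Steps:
$\frac{-25226 + 38684}{15055 + o} = \frac{-25226 + 38684}{15055 + 31993} = \frac{13458}{47048} = 13458 \cdot \frac{1}{47048} = \frac{6729}{23524}$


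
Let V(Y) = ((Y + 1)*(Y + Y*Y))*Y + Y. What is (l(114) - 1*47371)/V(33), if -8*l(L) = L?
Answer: -17231/457788 ≈ -0.037640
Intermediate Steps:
l(L) = -L/8
V(Y) = Y + Y*(1 + Y)*(Y + Y²) (V(Y) = ((1 + Y)*(Y + Y²))*Y + Y = Y*(1 + Y)*(Y + Y²) + Y = Y + Y*(1 + Y)*(Y + Y²))
(l(114) - 1*47371)/V(33) = (-⅛*114 - 1*47371)/((33*(1 + 33 + 33³ + 2*33²))) = (-57/4 - 47371)/((33*(1 + 33 + 35937 + 2*1089))) = -189541*1/(33*(1 + 33 + 35937 + 2178))/4 = -189541/(4*(33*38149)) = -189541/4/1258917 = -189541/4*1/1258917 = -17231/457788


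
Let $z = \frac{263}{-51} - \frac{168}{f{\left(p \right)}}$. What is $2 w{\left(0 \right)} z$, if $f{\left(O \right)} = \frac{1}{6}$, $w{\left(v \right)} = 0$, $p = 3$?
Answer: $0$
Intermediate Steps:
$f{\left(O \right)} = \frac{1}{6}$
$z = - \frac{51671}{51}$ ($z = \frac{263}{-51} - 168 \frac{1}{\frac{1}{6}} = 263 \left(- \frac{1}{51}\right) - 1008 = - \frac{263}{51} - 1008 = - \frac{51671}{51} \approx -1013.2$)
$2 w{\left(0 \right)} z = 2 \cdot 0 \left(- \frac{51671}{51}\right) = 0 \left(- \frac{51671}{51}\right) = 0$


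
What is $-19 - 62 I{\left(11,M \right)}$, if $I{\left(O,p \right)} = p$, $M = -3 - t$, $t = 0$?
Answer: $167$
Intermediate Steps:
$M = -3$ ($M = -3 - 0 = -3 + 0 = -3$)
$-19 - 62 I{\left(11,M \right)} = -19 - -186 = -19 + 186 = 167$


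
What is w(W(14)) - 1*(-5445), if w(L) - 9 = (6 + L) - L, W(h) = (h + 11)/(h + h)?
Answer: 5460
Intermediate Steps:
W(h) = (11 + h)/(2*h) (W(h) = (11 + h)/((2*h)) = (11 + h)*(1/(2*h)) = (11 + h)/(2*h))
w(L) = 15 (w(L) = 9 + ((6 + L) - L) = 9 + 6 = 15)
w(W(14)) - 1*(-5445) = 15 - 1*(-5445) = 15 + 5445 = 5460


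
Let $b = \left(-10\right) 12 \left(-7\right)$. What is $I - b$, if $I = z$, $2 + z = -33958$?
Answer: $-34800$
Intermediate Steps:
$z = -33960$ ($z = -2 - 33958 = -33960$)
$I = -33960$
$b = 840$ ($b = \left(-120\right) \left(-7\right) = 840$)
$I - b = -33960 - 840 = -34800$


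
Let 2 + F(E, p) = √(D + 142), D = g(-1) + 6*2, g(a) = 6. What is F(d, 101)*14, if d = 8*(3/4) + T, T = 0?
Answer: -28 + 56*√10 ≈ 149.09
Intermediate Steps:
d = 6 (d = 8*(3/4) + 0 = 8*(3*(¼)) + 0 = 8*(¾) + 0 = 6 + 0 = 6)
D = 18 (D = 6 + 6*2 = 6 + 12 = 18)
F(E, p) = -2 + 4*√10 (F(E, p) = -2 + √(18 + 142) = -2 + √160 = -2 + 4*√10)
F(d, 101)*14 = (-2 + 4*√10)*14 = -28 + 56*√10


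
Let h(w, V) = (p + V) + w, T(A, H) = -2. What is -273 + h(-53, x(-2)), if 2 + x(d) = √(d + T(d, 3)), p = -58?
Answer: -386 + 2*I ≈ -386.0 + 2.0*I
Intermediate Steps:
x(d) = -2 + √(-2 + d) (x(d) = -2 + √(d - 2) = -2 + √(-2 + d))
h(w, V) = -58 + V + w (h(w, V) = (-58 + V) + w = -58 + V + w)
-273 + h(-53, x(-2)) = -273 + (-58 + (-2 + √(-2 - 2)) - 53) = -273 + (-58 + (-2 + √(-4)) - 53) = -273 + (-58 + (-2 + 2*I) - 53) = -273 + (-113 + 2*I) = -386 + 2*I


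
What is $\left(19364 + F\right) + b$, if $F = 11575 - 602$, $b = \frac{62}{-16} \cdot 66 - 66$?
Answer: $\frac{120061}{4} \approx 30015.0$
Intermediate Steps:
$b = - \frac{1287}{4}$ ($b = 62 \left(- \frac{1}{16}\right) 66 - 66 = \left(- \frac{31}{8}\right) 66 - 66 = - \frac{1023}{4} - 66 = - \frac{1287}{4} \approx -321.75$)
$F = 10973$
$\left(19364 + F\right) + b = \left(19364 + 10973\right) - \frac{1287}{4} = 30337 - \frac{1287}{4} = \frac{120061}{4}$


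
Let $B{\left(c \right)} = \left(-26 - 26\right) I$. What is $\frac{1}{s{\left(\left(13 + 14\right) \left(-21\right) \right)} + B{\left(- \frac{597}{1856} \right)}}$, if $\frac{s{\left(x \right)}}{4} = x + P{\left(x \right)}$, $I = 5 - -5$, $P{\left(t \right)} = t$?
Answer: $- \frac{1}{5056} \approx -0.00019778$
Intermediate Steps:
$I = 10$ ($I = 5 + 5 = 10$)
$B{\left(c \right)} = -520$ ($B{\left(c \right)} = \left(-26 - 26\right) 10 = \left(-52\right) 10 = -520$)
$s{\left(x \right)} = 8 x$ ($s{\left(x \right)} = 4 \left(x + x\right) = 4 \cdot 2 x = 8 x$)
$\frac{1}{s{\left(\left(13 + 14\right) \left(-21\right) \right)} + B{\left(- \frac{597}{1856} \right)}} = \frac{1}{8 \left(13 + 14\right) \left(-21\right) - 520} = \frac{1}{8 \cdot 27 \left(-21\right) - 520} = \frac{1}{8 \left(-567\right) - 520} = \frac{1}{-4536 - 520} = \frac{1}{-5056} = - \frac{1}{5056}$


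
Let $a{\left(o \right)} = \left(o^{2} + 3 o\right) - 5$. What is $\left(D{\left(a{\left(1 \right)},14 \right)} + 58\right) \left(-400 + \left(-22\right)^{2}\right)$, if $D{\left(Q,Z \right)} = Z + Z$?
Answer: $7224$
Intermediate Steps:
$a{\left(o \right)} = -5 + o^{2} + 3 o$
$D{\left(Q,Z \right)} = 2 Z$
$\left(D{\left(a{\left(1 \right)},14 \right)} + 58\right) \left(-400 + \left(-22\right)^{2}\right) = \left(2 \cdot 14 + 58\right) \left(-400 + \left(-22\right)^{2}\right) = \left(28 + 58\right) \left(-400 + 484\right) = 86 \cdot 84 = 7224$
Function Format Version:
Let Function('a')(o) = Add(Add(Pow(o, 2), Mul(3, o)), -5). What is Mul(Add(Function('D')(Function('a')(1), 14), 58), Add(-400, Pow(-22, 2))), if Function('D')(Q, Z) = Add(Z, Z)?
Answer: 7224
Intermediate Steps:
Function('a')(o) = Add(-5, Pow(o, 2), Mul(3, o))
Function('D')(Q, Z) = Mul(2, Z)
Mul(Add(Function('D')(Function('a')(1), 14), 58), Add(-400, Pow(-22, 2))) = Mul(Add(Mul(2, 14), 58), Add(-400, Pow(-22, 2))) = Mul(Add(28, 58), Add(-400, 484)) = Mul(86, 84) = 7224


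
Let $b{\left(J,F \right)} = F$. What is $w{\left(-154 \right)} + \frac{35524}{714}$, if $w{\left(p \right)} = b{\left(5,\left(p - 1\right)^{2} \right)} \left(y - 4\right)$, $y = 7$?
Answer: $\frac{25748537}{357} \approx 72125.0$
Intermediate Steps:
$w{\left(p \right)} = 3 \left(-1 + p\right)^{2}$ ($w{\left(p \right)} = \left(p - 1\right)^{2} \left(7 - 4\right) = \left(-1 + p\right)^{2} \cdot 3 = 3 \left(-1 + p\right)^{2}$)
$w{\left(-154 \right)} + \frac{35524}{714} = 3 \left(-1 - 154\right)^{2} + \frac{35524}{714} = 3 \left(-155\right)^{2} + 35524 \cdot \frac{1}{714} = 3 \cdot 24025 + \frac{17762}{357} = 72075 + \frac{17762}{357} = \frac{25748537}{357}$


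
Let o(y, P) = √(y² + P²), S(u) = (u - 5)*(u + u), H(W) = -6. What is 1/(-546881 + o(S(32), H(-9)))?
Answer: -546881/299075842141 - 6*√82945/299075842141 ≈ -1.8343e-6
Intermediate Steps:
S(u) = 2*u*(-5 + u) (S(u) = (-5 + u)*(2*u) = 2*u*(-5 + u))
o(y, P) = √(P² + y²)
1/(-546881 + o(S(32), H(-9))) = 1/(-546881 + √((-6)² + (2*32*(-5 + 32))²)) = 1/(-546881 + √(36 + (2*32*27)²)) = 1/(-546881 + √(36 + 1728²)) = 1/(-546881 + √(36 + 2985984)) = 1/(-546881 + √2986020) = 1/(-546881 + 6*√82945)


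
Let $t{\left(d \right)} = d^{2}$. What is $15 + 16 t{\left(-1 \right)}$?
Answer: $31$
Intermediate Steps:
$15 + 16 t{\left(-1 \right)} = 15 + 16 \left(-1\right)^{2} = 15 + 16 \cdot 1 = 15 + 16 = 31$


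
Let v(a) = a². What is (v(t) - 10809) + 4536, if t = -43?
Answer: -4424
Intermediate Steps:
(v(t) - 10809) + 4536 = ((-43)² - 10809) + 4536 = (1849 - 10809) + 4536 = -8960 + 4536 = -4424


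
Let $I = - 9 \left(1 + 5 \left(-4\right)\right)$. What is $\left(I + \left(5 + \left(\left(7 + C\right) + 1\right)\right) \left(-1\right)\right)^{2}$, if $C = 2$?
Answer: $24336$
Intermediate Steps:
$I = 171$ ($I = - 9 \left(1 - 20\right) = \left(-9\right) \left(-19\right) = 171$)
$\left(I + \left(5 + \left(\left(7 + C\right) + 1\right)\right) \left(-1\right)\right)^{2} = \left(171 + \left(5 + \left(\left(7 + 2\right) + 1\right)\right) \left(-1\right)\right)^{2} = \left(171 + \left(5 + \left(9 + 1\right)\right) \left(-1\right)\right)^{2} = \left(171 + \left(5 + 10\right) \left(-1\right)\right)^{2} = \left(171 + 15 \left(-1\right)\right)^{2} = \left(171 - 15\right)^{2} = 156^{2} = 24336$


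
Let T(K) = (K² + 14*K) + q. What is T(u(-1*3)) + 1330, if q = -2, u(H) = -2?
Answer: 1304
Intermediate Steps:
T(K) = -2 + K² + 14*K (T(K) = (K² + 14*K) - 2 = -2 + K² + 14*K)
T(u(-1*3)) + 1330 = (-2 + (-2)² + 14*(-2)) + 1330 = (-2 + 4 - 28) + 1330 = -26 + 1330 = 1304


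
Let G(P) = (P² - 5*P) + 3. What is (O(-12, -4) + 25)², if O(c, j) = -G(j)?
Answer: 196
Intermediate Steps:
G(P) = 3 + P² - 5*P
O(c, j) = -3 - j² + 5*j (O(c, j) = -(3 + j² - 5*j) = -3 - j² + 5*j)
(O(-12, -4) + 25)² = ((-3 - 1*(-4)² + 5*(-4)) + 25)² = ((-3 - 1*16 - 20) + 25)² = ((-3 - 16 - 20) + 25)² = (-39 + 25)² = (-14)² = 196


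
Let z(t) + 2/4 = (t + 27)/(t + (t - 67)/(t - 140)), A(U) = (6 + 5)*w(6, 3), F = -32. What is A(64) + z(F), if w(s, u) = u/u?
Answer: 23045/2162 ≈ 10.659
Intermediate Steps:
w(s, u) = 1
A(U) = 11 (A(U) = (6 + 5)*1 = 11*1 = 11)
z(t) = -½ + (27 + t)/(t + (-67 + t)/(-140 + t)) (z(t) = -½ + (t + 27)/(t + (t - 67)/(t - 140)) = -½ + (27 + t)/(t + (-67 + t)/(-140 + t)))
A(64) + z(F) = 11 + (7493 - 1*(-32)² + 87*(-32))/(2*(67 - 1*(-32)² + 139*(-32))) = 11 + (7493 - 1*1024 - 2784)/(2*(67 - 1*1024 - 4448)) = 11 + (7493 - 1024 - 2784)/(2*(67 - 1024 - 4448)) = 11 + (½)*3685/(-5405) = 11 + (½)*(-1/5405)*3685 = 11 - 737/2162 = 23045/2162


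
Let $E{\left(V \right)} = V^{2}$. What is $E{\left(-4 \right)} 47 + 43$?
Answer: $795$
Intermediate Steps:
$E{\left(-4 \right)} 47 + 43 = \left(-4\right)^{2} \cdot 47 + 43 = 16 \cdot 47 + 43 = 752 + 43 = 795$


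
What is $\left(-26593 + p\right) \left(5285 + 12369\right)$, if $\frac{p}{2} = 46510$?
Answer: $1172702258$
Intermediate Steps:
$p = 93020$ ($p = 2 \cdot 46510 = 93020$)
$\left(-26593 + p\right) \left(5285 + 12369\right) = \left(-26593 + 93020\right) \left(5285 + 12369\right) = 66427 \cdot 17654 = 1172702258$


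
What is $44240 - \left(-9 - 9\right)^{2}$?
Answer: $43916$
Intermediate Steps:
$44240 - \left(-9 - 9\right)^{2} = 44240 - \left(-18\right)^{2} = 44240 - 324 = 43916$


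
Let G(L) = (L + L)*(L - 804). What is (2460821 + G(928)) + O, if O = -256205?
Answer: 2434760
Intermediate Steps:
G(L) = 2*L*(-804 + L) (G(L) = (2*L)*(-804 + L) = 2*L*(-804 + L))
(2460821 + G(928)) + O = (2460821 + 2*928*(-804 + 928)) - 256205 = (2460821 + 2*928*124) - 256205 = (2460821 + 230144) - 256205 = 2690965 - 256205 = 2434760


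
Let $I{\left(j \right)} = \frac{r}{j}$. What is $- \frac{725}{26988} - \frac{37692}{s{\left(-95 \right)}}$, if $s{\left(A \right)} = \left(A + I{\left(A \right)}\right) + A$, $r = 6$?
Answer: $\frac{12077990065}{60911916} \approx 198.29$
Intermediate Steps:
$I{\left(j \right)} = \frac{6}{j}$
$s{\left(A \right)} = 2 A + \frac{6}{A}$ ($s{\left(A \right)} = \left(A + \frac{6}{A}\right) + A = 2 A + \frac{6}{A}$)
$- \frac{725}{26988} - \frac{37692}{s{\left(-95 \right)}} = - \frac{725}{26988} - \frac{37692}{2 \left(-95\right) + \frac{6}{-95}} = \left(-725\right) \frac{1}{26988} - \frac{37692}{-190 + 6 \left(- \frac{1}{95}\right)} = - \frac{725}{26988} - \frac{37692}{-190 - \frac{6}{95}} = - \frac{725}{26988} - \frac{37692}{- \frac{18056}{95}} = - \frac{725}{26988} - - \frac{895185}{4514} = - \frac{725}{26988} + \frac{895185}{4514} = \frac{12077990065}{60911916}$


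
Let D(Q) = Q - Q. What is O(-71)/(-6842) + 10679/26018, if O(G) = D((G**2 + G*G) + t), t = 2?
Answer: 10679/26018 ≈ 0.41045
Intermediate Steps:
D(Q) = 0
O(G) = 0
O(-71)/(-6842) + 10679/26018 = 0/(-6842) + 10679/26018 = 0*(-1/6842) + 10679*(1/26018) = 0 + 10679/26018 = 10679/26018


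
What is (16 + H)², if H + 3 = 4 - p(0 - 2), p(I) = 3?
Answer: 196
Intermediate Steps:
H = -2 (H = -3 + (4 - 1*3) = -3 + (4 - 3) = -3 + 1 = -2)
(16 + H)² = (16 - 2)² = 14² = 196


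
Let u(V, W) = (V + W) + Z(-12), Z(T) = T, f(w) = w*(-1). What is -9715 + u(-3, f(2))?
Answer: -9732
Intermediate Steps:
f(w) = -w
u(V, W) = -12 + V + W (u(V, W) = (V + W) - 12 = -12 + V + W)
-9715 + u(-3, f(2)) = -9715 + (-12 - 3 - 1*2) = -9715 + (-12 - 3 - 2) = -9715 - 17 = -9732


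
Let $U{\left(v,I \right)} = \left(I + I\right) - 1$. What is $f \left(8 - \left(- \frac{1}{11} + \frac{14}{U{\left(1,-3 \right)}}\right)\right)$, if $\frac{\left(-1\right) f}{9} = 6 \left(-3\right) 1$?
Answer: $\frac{17982}{11} \approx 1634.7$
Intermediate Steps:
$f = 162$ ($f = - 9 \cdot 6 \left(-3\right) 1 = - 9 \left(\left(-18\right) 1\right) = \left(-9\right) \left(-18\right) = 162$)
$U{\left(v,I \right)} = -1 + 2 I$ ($U{\left(v,I \right)} = 2 I - 1 = -1 + 2 I$)
$f \left(8 - \left(- \frac{1}{11} + \frac{14}{U{\left(1,-3 \right)}}\right)\right) = 162 \left(8 - \left(- \frac{1}{11} + \frac{14}{-1 + 2 \left(-3\right)}\right)\right) = 162 \left(8 - \left(- \frac{1}{11} + \frac{14}{-1 - 6}\right)\right) = 162 \left(8 - \left(- \frac{1}{11} + \frac{14}{-7}\right)\right) = 162 \left(8 + \left(\left(-14\right) \left(- \frac{1}{7}\right) + \frac{1}{11}\right)\right) = 162 \left(8 + \left(2 + \frac{1}{11}\right)\right) = 162 \left(8 + \frac{23}{11}\right) = 162 \cdot \frac{111}{11} = \frac{17982}{11}$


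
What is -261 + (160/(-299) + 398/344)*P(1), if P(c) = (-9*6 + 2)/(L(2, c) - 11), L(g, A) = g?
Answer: -2291180/8901 ≈ -257.41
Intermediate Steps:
P(c) = 52/9 (P(c) = (-9*6 + 2)/(2 - 11) = (-54 + 2)/(-9) = -52*(-⅑) = 52/9)
-261 + (160/(-299) + 398/344)*P(1) = -261 + (160/(-299) + 398/344)*(52/9) = -261 + (160*(-1/299) + 398*(1/344))*(52/9) = -261 + (-160/299 + 199/172)*(52/9) = -261 + (31981/51428)*(52/9) = -261 + 31981/8901 = -2291180/8901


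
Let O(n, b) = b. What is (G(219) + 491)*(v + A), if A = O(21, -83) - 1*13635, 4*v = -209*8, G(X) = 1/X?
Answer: -506681360/73 ≈ -6.9408e+6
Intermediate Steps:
v = -418 (v = (-209*8)/4 = (¼)*(-1672) = -418)
A = -13718 (A = -83 - 1*13635 = -83 - 13635 = -13718)
(G(219) + 491)*(v + A) = (1/219 + 491)*(-418 - 13718) = (1/219 + 491)*(-14136) = (107530/219)*(-14136) = -506681360/73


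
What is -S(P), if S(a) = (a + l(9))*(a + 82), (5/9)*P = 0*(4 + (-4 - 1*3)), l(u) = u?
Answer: -738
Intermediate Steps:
P = 0 (P = 9*(0*(4 + (-4 - 1*3)))/5 = 9*(0*(4 + (-4 - 3)))/5 = 9*(0*(4 - 7))/5 = 9*(0*(-3))/5 = (9/5)*0 = 0)
S(a) = (9 + a)*(82 + a) (S(a) = (a + 9)*(a + 82) = (9 + a)*(82 + a))
-S(P) = -(738 + 0**2 + 91*0) = -(738 + 0 + 0) = -1*738 = -738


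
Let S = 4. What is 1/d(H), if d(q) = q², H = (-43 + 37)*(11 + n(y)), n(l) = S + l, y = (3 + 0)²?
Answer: 1/20736 ≈ 4.8225e-5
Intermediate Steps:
y = 9 (y = 3² = 9)
n(l) = 4 + l
H = -144 (H = (-43 + 37)*(11 + (4 + 9)) = -6*(11 + 13) = -6*24 = -144)
1/d(H) = 1/((-144)²) = 1/20736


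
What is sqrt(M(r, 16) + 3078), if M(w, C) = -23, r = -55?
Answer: sqrt(3055) ≈ 55.272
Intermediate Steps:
sqrt(M(r, 16) + 3078) = sqrt(-23 + 3078) = sqrt(3055)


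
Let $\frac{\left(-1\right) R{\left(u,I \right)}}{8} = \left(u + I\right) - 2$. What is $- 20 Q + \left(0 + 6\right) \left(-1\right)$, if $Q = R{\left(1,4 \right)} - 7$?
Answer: $614$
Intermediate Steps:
$R{\left(u,I \right)} = 16 - 8 I - 8 u$ ($R{\left(u,I \right)} = - 8 \left(\left(u + I\right) - 2\right) = - 8 \left(\left(I + u\right) - 2\right) = - 8 \left(-2 + I + u\right) = 16 - 8 I - 8 u$)
$Q = -31$ ($Q = \left(16 - 32 - 8\right) - 7 = -24 - 7 = -31$)
$- 20 Q + \left(0 + 6\right) \left(-1\right) = \left(-20\right) \left(-31\right) + \left(0 + 6\right) \left(-1\right) = 620 + 6 \left(-1\right) = 620 - 6 = 614$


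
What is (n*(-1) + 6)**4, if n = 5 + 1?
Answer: 0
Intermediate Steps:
n = 6
(n*(-1) + 6)**4 = (6*(-1) + 6)**4 = (-6 + 6)**4 = 0**4 = 0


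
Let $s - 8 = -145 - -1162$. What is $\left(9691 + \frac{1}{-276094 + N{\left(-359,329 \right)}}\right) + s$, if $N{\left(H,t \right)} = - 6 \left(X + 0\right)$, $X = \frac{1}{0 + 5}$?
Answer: $\frac{14793180811}{1380476} \approx 10716.0$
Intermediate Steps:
$X = \frac{1}{5} \approx 0.2$
$s = 1025$ ($s = 8 - -1017 = 8 + \left(-145 + 1162\right) = 8 + 1017 = 1025$)
$N{\left(H,t \right)} = - \frac{6}{5}$ ($N{\left(H,t \right)} = - 6 \left(\frac{1}{5} + 0\right) = \left(-6\right) \frac{1}{5} = - \frac{6}{5}$)
$\left(9691 + \frac{1}{-276094 + N{\left(-359,329 \right)}}\right) + s = \left(9691 + \frac{1}{-276094 - \frac{6}{5}}\right) + 1025 = \left(9691 + \frac{1}{- \frac{1380476}{5}}\right) + 1025 = \left(9691 - \frac{5}{1380476}\right) + 1025 = \frac{13378192911}{1380476} + 1025 = \frac{14793180811}{1380476}$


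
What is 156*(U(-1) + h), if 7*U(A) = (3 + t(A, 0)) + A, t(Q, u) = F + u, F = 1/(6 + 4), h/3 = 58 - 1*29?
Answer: 68094/5 ≈ 13619.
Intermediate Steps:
h = 87 (h = 3*(58 - 1*29) = 3*(58 - 29) = 3*29 = 87)
F = ⅒ (F = 1/10 = ⅒ ≈ 0.10000)
t(Q, u) = ⅒ + u
U(A) = 31/70 + A/7 (U(A) = ((3 + (⅒ + 0)) + A)/7 = ((3 + ⅒) + A)/7 = (31/10 + A)/7 = 31/70 + A/7)
156*(U(-1) + h) = 156*((31/70 + (⅐)*(-1)) + 87) = 156*((31/70 - ⅐) + 87) = 156*(3/10 + 87) = 156*(873/10) = 68094/5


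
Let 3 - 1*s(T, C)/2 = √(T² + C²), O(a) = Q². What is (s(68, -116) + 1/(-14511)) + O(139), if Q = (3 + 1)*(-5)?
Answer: 5891465/14511 - 8*√1130 ≈ 137.08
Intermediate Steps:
Q = -20 (Q = 4*(-5) = -20)
O(a) = 400 (O(a) = (-20)² = 400)
s(T, C) = 6 - 2*√(C² + T²) (s(T, C) = 6 - 2*√(T² + C²) = 6 - 2*√(C² + T²))
(s(68, -116) + 1/(-14511)) + O(139) = ((6 - 2*√((-116)² + 68²)) + 1/(-14511)) + 400 = ((6 - 2*√(13456 + 4624)) - 1/14511) + 400 = ((6 - 8*√1130) - 1/14511) + 400 = (87065/14511 - 8*√1130) + 400 = 5891465/14511 - 8*√1130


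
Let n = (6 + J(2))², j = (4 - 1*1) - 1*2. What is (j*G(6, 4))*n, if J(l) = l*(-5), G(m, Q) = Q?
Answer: 64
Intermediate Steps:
j = 1 (j = (4 - 1) - 2 = 3 - 2 = 1)
J(l) = -5*l
n = 16 (n = (6 - 5*2)² = (6 - 10)² = (-4)² = 16)
(j*G(6, 4))*n = (1*4)*16 = 4*16 = 64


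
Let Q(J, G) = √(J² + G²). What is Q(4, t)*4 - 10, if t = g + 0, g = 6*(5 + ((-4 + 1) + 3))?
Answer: -10 + 8*√229 ≈ 111.06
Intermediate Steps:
g = 30 (g = 6*(5 + (-3 + 3)) = 6*(5 + 0) = 6*5 = 30)
t = 30 (t = 30 + 0 = 30)
Q(J, G) = √(G² + J²)
Q(4, t)*4 - 10 = √(30² + 4²)*4 - 10 = √(900 + 16)*4 - 10 = √916*4 - 10 = (2*√229)*4 - 10 = 8*√229 - 10 = -10 + 8*√229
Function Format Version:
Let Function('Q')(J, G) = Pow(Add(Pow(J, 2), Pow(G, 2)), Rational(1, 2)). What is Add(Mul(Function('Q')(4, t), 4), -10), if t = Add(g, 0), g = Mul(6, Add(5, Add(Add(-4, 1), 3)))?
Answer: Add(-10, Mul(8, Pow(229, Rational(1, 2)))) ≈ 111.06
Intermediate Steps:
g = 30 (g = Mul(6, Add(5, Add(-3, 3))) = Mul(6, Add(5, 0)) = Mul(6, 5) = 30)
t = 30 (t = Add(30, 0) = 30)
Function('Q')(J, G) = Pow(Add(Pow(G, 2), Pow(J, 2)), Rational(1, 2))
Add(Mul(Function('Q')(4, t), 4), -10) = Add(Mul(Pow(Add(Pow(30, 2), Pow(4, 2)), Rational(1, 2)), 4), -10) = Add(Mul(Pow(Add(900, 16), Rational(1, 2)), 4), -10) = Add(Mul(Pow(916, Rational(1, 2)), 4), -10) = Add(Mul(Mul(2, Pow(229, Rational(1, 2))), 4), -10) = Add(Mul(8, Pow(229, Rational(1, 2))), -10) = Add(-10, Mul(8, Pow(229, Rational(1, 2))))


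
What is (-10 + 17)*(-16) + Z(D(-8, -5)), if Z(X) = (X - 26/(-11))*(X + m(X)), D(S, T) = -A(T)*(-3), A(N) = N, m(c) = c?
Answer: 2938/11 ≈ 267.09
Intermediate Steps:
D(S, T) = 3*T (D(S, T) = -T*(-3) = -(-3)*T = 3*T)
Z(X) = 2*X*(26/11 + X) (Z(X) = (X - 26/(-11))*(X + X) = (X - 26*(-1/11))*(2*X) = (X + 26/11)*(2*X) = (26/11 + X)*(2*X) = 2*X*(26/11 + X))
(-10 + 17)*(-16) + Z(D(-8, -5)) = (-10 + 17)*(-16) + 2*(3*(-5))*(26 + 11*(3*(-5)))/11 = 7*(-16) + (2/11)*(-15)*(26 + 11*(-15)) = -112 + (2/11)*(-15)*(26 - 165) = -112 + (2/11)*(-15)*(-139) = -112 + 4170/11 = 2938/11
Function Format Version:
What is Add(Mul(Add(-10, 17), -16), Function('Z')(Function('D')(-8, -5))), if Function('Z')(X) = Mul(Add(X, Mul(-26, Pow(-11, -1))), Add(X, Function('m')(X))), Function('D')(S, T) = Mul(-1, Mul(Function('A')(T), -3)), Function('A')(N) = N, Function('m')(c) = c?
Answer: Rational(2938, 11) ≈ 267.09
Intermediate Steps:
Function('D')(S, T) = Mul(3, T) (Function('D')(S, T) = Mul(-1, Mul(T, -3)) = Mul(-1, Mul(-3, T)) = Mul(3, T))
Function('Z')(X) = Mul(2, X, Add(Rational(26, 11), X)) (Function('Z')(X) = Mul(Add(X, Mul(-26, Pow(-11, -1))), Add(X, X)) = Mul(Add(X, Mul(-26, Rational(-1, 11))), Mul(2, X)) = Mul(Add(X, Rational(26, 11)), Mul(2, X)) = Mul(Add(Rational(26, 11), X), Mul(2, X)) = Mul(2, X, Add(Rational(26, 11), X)))
Add(Mul(Add(-10, 17), -16), Function('Z')(Function('D')(-8, -5))) = Add(Mul(Add(-10, 17), -16), Mul(Rational(2, 11), Mul(3, -5), Add(26, Mul(11, Mul(3, -5))))) = Add(Mul(7, -16), Mul(Rational(2, 11), -15, Add(26, Mul(11, -15)))) = Add(-112, Mul(Rational(2, 11), -15, Add(26, -165))) = Add(-112, Mul(Rational(2, 11), -15, -139)) = Add(-112, Rational(4170, 11)) = Rational(2938, 11)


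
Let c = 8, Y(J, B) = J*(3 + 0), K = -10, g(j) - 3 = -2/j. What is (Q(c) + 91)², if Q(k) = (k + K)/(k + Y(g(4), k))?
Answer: 7935489/961 ≈ 8257.5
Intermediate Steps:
g(j) = 3 - 2/j
Y(J, B) = 3*J (Y(J, B) = J*3 = 3*J)
Q(k) = (-10 + k)/(15/2 + k) (Q(k) = (k - 10)/(k + 3*(3 - 2/4)) = (-10 + k)/(k + 3*(3 - 2*¼)) = (-10 + k)/(k + 3*(3 - ½)) = (-10 + k)/(k + 3*(5/2)) = (-10 + k)/(k + 15/2) = (-10 + k)/(15/2 + k))
(Q(c) + 91)² = (2*(-10 + 8)/(15 + 2*8) + 91)² = (2*(-2)/(15 + 16) + 91)² = (2*(-2)/31 + 91)² = (2*(1/31)*(-2) + 91)² = (-4/31 + 91)² = (2817/31)² = 7935489/961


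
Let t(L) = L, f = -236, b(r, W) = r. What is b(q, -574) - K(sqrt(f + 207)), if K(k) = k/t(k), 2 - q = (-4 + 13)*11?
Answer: -98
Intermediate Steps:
q = -97 (q = 2 - (-4 + 13)*11 = 2 - 9*11 = 2 - 1*99 = 2 - 99 = -97)
K(k) = 1 (K(k) = k/k = 1)
b(q, -574) - K(sqrt(f + 207)) = -97 - 1*1 = -97 - 1 = -98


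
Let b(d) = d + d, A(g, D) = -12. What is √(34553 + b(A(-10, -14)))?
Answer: √34529 ≈ 185.82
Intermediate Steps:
b(d) = 2*d
√(34553 + b(A(-10, -14))) = √(34553 + 2*(-12)) = √(34553 - 24) = √34529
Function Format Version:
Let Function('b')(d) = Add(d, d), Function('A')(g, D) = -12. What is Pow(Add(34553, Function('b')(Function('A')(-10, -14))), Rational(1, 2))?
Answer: Pow(34529, Rational(1, 2)) ≈ 185.82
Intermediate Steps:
Function('b')(d) = Mul(2, d)
Pow(Add(34553, Function('b')(Function('A')(-10, -14))), Rational(1, 2)) = Pow(Add(34553, Mul(2, -12)), Rational(1, 2)) = Pow(Add(34553, -24), Rational(1, 2)) = Pow(34529, Rational(1, 2))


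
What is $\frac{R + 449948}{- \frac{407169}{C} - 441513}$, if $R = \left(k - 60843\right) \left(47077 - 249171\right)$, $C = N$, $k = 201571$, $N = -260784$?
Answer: $\frac{824072644008384}{12793235447} \approx 64415.0$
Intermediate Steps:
$C = -260784$
$R = -28440284432$ ($R = \left(201571 - 60843\right) \left(47077 - 249171\right) = 140728 \left(-202094\right) = -28440284432$)
$\frac{R + 449948}{- \frac{407169}{C} - 441513} = \frac{-28440284432 + 449948}{- \frac{407169}{-260784} - 441513} = - \frac{28439834484}{\left(-407169\right) \left(- \frac{1}{260784}\right) - 441513} = - \frac{28439834484}{\frac{45241}{28976} - 441513} = - \frac{28439834484}{- \frac{12793235447}{28976}} = \left(-28439834484\right) \left(- \frac{28976}{12793235447}\right) = \frac{824072644008384}{12793235447}$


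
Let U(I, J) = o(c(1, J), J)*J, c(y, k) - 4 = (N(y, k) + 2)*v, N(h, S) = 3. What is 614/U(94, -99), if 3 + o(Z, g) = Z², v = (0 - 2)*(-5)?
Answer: -614/288387 ≈ -0.0021291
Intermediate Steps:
v = 10 (v = -2*(-5) = 10)
c(y, k) = 54 (c(y, k) = 4 + (3 + 2)*10 = 4 + 5*10 = 4 + 50 = 54)
o(Z, g) = -3 + Z²
U(I, J) = 2913*J (U(I, J) = (-3 + 54²)*J = (-3 + 2916)*J = 2913*J)
614/U(94, -99) = 614/((2913*(-99))) = 614/(-288387) = 614*(-1/288387) = -614/288387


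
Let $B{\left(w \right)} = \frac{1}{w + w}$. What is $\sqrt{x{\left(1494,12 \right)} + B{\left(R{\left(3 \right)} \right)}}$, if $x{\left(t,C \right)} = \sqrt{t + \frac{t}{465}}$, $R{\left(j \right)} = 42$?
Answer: $\frac{\sqrt{504525 + 546840 \sqrt{8992635}}}{6510} \approx 6.2214$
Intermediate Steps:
$B{\left(w \right)} = \frac{1}{2 w}$
$x{\left(t,C \right)} = \frac{\sqrt{216690} \sqrt{t}}{465}$ ($x{\left(t,C \right)} = \sqrt{t + t \frac{1}{465}} = \sqrt{t + \frac{t}{465}} = \sqrt{\frac{466 t}{465}} = \frac{\sqrt{216690} \sqrt{t}}{465}$)
$\sqrt{x{\left(1494,12 \right)} + B{\left(R{\left(3 \right)} \right)}} = \sqrt{\frac{\sqrt{216690} \sqrt{1494}}{465} + \frac{1}{2 \cdot 42}} = \sqrt{\frac{\sqrt{216690} \cdot 3 \sqrt{166}}{465} + \frac{1}{2} \cdot \frac{1}{42}} = \sqrt{\frac{2 \sqrt{8992635}}{155} + \frac{1}{84}} = \sqrt{\frac{1}{84} + \frac{2 \sqrt{8992635}}{155}}$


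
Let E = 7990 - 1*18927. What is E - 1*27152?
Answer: -38089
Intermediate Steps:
E = -10937 (E = 7990 - 18927 = -10937)
E - 1*27152 = -10937 - 1*27152 = -10937 - 27152 = -38089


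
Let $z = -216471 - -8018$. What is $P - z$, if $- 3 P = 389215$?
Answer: $\frac{236144}{3} \approx 78715.0$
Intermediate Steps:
$P = - \frac{389215}{3}$ ($P = \left(- \frac{1}{3}\right) 389215 = - \frac{389215}{3} \approx -1.2974 \cdot 10^{5}$)
$z = -208453$ ($z = -216471 + 8018 = -208453$)
$P - z = - \frac{389215}{3} - -208453 = - \frac{389215}{3} + 208453 = \frac{236144}{3}$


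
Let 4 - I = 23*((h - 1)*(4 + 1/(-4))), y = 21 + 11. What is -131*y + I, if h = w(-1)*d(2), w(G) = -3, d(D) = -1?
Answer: -8721/2 ≈ -4360.5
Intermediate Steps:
h = 3 (h = -3*(-1) = 3)
y = 32
I = -337/2 (I = 4 - 23*(3 - 1)*(4 + 1/(-4)) = 4 - 23*2*(4 - ¼) = 4 - 23*2*(15/4) = 4 - 23*15/2 = 4 - 1*345/2 = 4 - 345/2 = -337/2 ≈ -168.50)
-131*y + I = -131*32 - 337/2 = -4192 - 337/2 = -8721/2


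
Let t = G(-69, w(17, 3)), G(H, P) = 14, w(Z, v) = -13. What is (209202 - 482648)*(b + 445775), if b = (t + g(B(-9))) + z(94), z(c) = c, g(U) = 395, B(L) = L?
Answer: -122032933988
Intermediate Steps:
t = 14
b = 503 (b = (14 + 395) + 94 = 409 + 94 = 503)
(209202 - 482648)*(b + 445775) = (209202 - 482648)*(503 + 445775) = -273446*446278 = -122032933988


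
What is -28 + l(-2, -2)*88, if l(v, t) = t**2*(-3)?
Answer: -1084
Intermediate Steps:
l(v, t) = -3*t**2
-28 + l(-2, -2)*88 = -28 - 3*(-2)**2*88 = -28 - 3*4*88 = -28 - 12*88 = -28 - 1056 = -1084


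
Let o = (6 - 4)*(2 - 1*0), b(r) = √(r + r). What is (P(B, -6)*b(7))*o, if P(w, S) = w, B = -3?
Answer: -12*√14 ≈ -44.900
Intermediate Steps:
b(r) = √2*√r (b(r) = √(2*r) = √2*√r)
o = 4 (o = 2*(2 + 0) = 2*2 = 4)
(P(B, -6)*b(7))*o = -3*√2*√7*4 = -3*√14*4 = -12*√14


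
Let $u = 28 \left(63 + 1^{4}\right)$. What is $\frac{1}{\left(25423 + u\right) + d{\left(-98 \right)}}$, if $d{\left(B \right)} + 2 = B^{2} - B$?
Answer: $\frac{1}{36915} \approx 2.7089 \cdot 10^{-5}$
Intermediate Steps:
$d{\left(B \right)} = -2 + B^{2} - B$ ($d{\left(B \right)} = -2 + \left(B^{2} - B\right) = -2 + B^{2} - B$)
$u = 1792$ ($u = 28 \left(63 + 1\right) = 28 \cdot 64 = 1792$)
$\frac{1}{\left(25423 + u\right) + d{\left(-98 \right)}} = \frac{1}{\left(25423 + 1792\right) - \left(-96 - 9604\right)} = \frac{1}{27215 + \left(-2 + 9604 + 98\right)} = \frac{1}{27215 + 9700} = \frac{1}{36915}$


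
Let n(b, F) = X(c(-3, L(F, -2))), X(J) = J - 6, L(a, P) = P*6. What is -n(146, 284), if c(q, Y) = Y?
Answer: 18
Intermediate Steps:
L(a, P) = 6*P
X(J) = -6 + J
n(b, F) = -18 (n(b, F) = -6 + 6*(-2) = -6 - 12 = -18)
-n(146, 284) = -1*(-18) = 18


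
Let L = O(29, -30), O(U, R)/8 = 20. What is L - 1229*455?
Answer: -559035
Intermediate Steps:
O(U, R) = 160 (O(U, R) = 8*20 = 160)
L = 160
L - 1229*455 = 160 - 1229*455 = 160 - 559195 = -559035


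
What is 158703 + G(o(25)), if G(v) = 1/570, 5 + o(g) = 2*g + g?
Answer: 90460711/570 ≈ 1.5870e+5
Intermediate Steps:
o(g) = -5 + 3*g (o(g) = -5 + (2*g + g) = -5 + 3*g)
G(v) = 1/570
158703 + G(o(25)) = 158703 + 1/570 = 90460711/570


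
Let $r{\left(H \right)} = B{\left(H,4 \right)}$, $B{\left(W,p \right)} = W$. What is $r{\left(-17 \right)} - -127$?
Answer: $110$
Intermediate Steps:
$r{\left(H \right)} = H$
$r{\left(-17 \right)} - -127 = -17 - -127 = -17 + 127 = 110$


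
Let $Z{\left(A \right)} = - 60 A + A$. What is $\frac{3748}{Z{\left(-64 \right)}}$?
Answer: $\frac{937}{944} \approx 0.99258$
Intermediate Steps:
$Z{\left(A \right)} = - 59 A$
$\frac{3748}{Z{\left(-64 \right)}} = \frac{3748}{\left(-59\right) \left(-64\right)} = \frac{3748}{3776} = 3748 \cdot \frac{1}{3776} = \frac{937}{944}$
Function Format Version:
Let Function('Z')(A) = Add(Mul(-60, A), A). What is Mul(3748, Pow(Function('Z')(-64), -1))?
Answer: Rational(937, 944) ≈ 0.99258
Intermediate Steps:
Function('Z')(A) = Mul(-59, A)
Mul(3748, Pow(Function('Z')(-64), -1)) = Mul(3748, Pow(Mul(-59, -64), -1)) = Mul(3748, Pow(3776, -1)) = Mul(3748, Rational(1, 3776)) = Rational(937, 944)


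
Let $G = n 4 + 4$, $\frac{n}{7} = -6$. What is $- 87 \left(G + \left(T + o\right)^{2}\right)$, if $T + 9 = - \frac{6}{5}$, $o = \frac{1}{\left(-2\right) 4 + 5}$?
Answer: $\frac{346144}{75} \approx 4615.3$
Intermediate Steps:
$n = -42$ ($n = 7 \left(-6\right) = -42$)
$G = -164$ ($G = \left(-42\right) 4 + 4 = -168 + 4 = -164$)
$o = - \frac{1}{3}$ ($o = \frac{1}{-8 + 5} = \frac{1}{-3} = - \frac{1}{3} \approx -0.33333$)
$T = - \frac{51}{5}$ ($T = -9 - \frac{6}{5} = - \frac{51}{5} \approx -10.2$)
$- 87 \left(G + \left(T + o\right)^{2}\right) = - 87 \left(-164 + \left(- \frac{51}{5} - \frac{1}{3}\right)^{2}\right) = - 87 \left(-164 + \left(- \frac{158}{15}\right)^{2}\right) = - 87 \left(-164 + \frac{24964}{225}\right) = \left(-87\right) \left(- \frac{11936}{225}\right) = \frac{346144}{75}$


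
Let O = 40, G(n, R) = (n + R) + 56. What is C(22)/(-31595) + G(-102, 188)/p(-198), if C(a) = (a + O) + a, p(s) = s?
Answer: -2251561/3127905 ≈ -0.71983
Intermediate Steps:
G(n, R) = 56 + R + n (G(n, R) = (R + n) + 56 = 56 + R + n)
C(a) = 40 + 2*a (C(a) = (a + 40) + a = (40 + a) + a = 40 + 2*a)
C(22)/(-31595) + G(-102, 188)/p(-198) = (40 + 2*22)/(-31595) + (56 + 188 - 102)/(-198) = (40 + 44)*(-1/31595) + 142*(-1/198) = 84*(-1/31595) - 71/99 = -84/31595 - 71/99 = -2251561/3127905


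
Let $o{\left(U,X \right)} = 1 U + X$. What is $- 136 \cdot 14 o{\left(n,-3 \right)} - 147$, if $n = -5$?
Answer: $15085$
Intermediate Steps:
$o{\left(U,X \right)} = U + X$
$- 136 \cdot 14 o{\left(n,-3 \right)} - 147 = - 136 \cdot 14 \left(-5 - 3\right) - 147 = - 136 \cdot 14 \left(-8\right) - 147 = \left(-136\right) \left(-112\right) - 147 = 15232 - 147 = 15085$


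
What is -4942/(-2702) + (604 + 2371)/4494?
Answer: 308651/123906 ≈ 2.4910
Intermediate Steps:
-4942/(-2702) + (604 + 2371)/4494 = -4942*(-1/2702) + 2975*(1/4494) = 353/193 + 425/642 = 308651/123906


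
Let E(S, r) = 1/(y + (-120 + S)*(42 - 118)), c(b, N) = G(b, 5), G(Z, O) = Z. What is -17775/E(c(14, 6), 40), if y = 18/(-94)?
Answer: -6730023825/47 ≈ -1.4319e+8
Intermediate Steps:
y = -9/47 (y = 18*(-1/94) = -9/47 ≈ -0.19149)
c(b, N) = b
E(S, r) = 1/(428631/47 - 76*S) (E(S, r) = 1/(-9/47 + (-120 + S)*(42 - 118)) = 1/(-9/47 + (-120 + S)*(-76)) = 1/(-9/47 + (9120 - 76*S)) = 1/(428631/47 - 76*S))
-17775/E(c(14, 6), 40) = -17775/((-47/(-428631 + 3572*14))) = -17775/((-47/(-428631 + 50008))) = -17775/((-47/(-378623))) = -17775/((-47*(-1/378623))) = -17775/47/378623 = -17775*378623/47 = -6730023825/47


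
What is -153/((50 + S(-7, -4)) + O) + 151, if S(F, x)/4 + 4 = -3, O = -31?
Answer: 168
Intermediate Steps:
S(F, x) = -28 (S(F, x) = -16 + 4*(-3) = -16 - 12 = -28)
-153/((50 + S(-7, -4)) + O) + 151 = -153/((50 - 28) - 31) + 151 = -153/(22 - 31) + 151 = -153/(-9) + 151 = -153*(-⅑) + 151 = 17 + 151 = 168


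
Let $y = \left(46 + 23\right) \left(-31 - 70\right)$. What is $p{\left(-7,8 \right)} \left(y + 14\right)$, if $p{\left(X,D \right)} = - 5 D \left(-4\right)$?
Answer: $-1112800$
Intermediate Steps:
$p{\left(X,D \right)} = 20 D$
$y = -6969$ ($y = 69 \left(-101\right) = -6969$)
$p{\left(-7,8 \right)} \left(y + 14\right) = 20 \cdot 8 \left(-6969 + 14\right) = 160 \left(-6955\right) = -1112800$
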